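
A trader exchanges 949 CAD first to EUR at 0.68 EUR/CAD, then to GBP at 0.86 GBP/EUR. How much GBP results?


Step 1: 949 CAD × 0.68 = 645.32 EUR
Step 2: 645.32 EUR × 0.86 = 554.98 GBP
Implied rate CAD→GBP = 0.68 × 0.86 = 0.5848
= 554.98 GBP

554.98 GBP


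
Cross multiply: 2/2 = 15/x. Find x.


Cross multiply: 2 × x = 2 × 15
2x = 30
x = 30 / 2
= 15.00

15.00


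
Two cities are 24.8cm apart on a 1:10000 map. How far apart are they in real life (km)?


Real distance = map distance × scale
= 24.8cm × 10000
= 248000 cm = 2480.0 m
= 2.480 km

2.480 km


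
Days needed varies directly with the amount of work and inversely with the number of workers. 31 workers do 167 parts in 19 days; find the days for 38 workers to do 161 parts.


Days ∝ work / workers, so d₂ = d₁ × (m₁/m₂) × (w₂/w₁)
Workers factor (inverse): 31/38 ≈ 0.8158
Work factor (direct): 161/167 ≈ 0.9641
d₂ = 19 × 31/38 × 161/167 = (19 × 31 × 161) / (38 × 167) = 94829/6346
≈ 14.94 days

14.94 days


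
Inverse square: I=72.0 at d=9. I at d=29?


I₁d₁² = I₂d₂²
I₂ = I₁ × (d₁/d₂)²
= 72.0 × (9/29)²
= 72.0 × 81/841
= 5832/841
≈ 6.9346

6.9346


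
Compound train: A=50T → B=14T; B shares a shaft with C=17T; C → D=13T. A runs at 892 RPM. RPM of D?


Stage 1: RPM_B = RPM_A × t_A/t_B = 892 × 50/14 = 44600/14 ≈ 3185.71
B and C share a shaft → RPM_C = RPM_B
Stage 2: RPM_D = RPM_C × t_C/t_D = RPM_A × (t_A×t_C)/(t_B×t_D)
Overall ratio = (50×17)/(14×13) = 850/182
RPM_D = 892 × 850/182 = 758200/182
≈ 4165.93 RPM

4165.93 RPM


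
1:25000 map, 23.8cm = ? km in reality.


Real distance = map distance × scale
= 23.8cm × 25000
= 595000 cm = 5950.0 m
= 5.950 km

5.950 km


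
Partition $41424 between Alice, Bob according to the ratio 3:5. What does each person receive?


Total parts = 3 + 5 = 8
Alice: 41424 × 3/8 = 15534.00
Bob: 41424 × 5/8 = 25890.00
= Alice: $15534.00, Bob: $25890.00

Alice: $15534.00, Bob: $25890.00


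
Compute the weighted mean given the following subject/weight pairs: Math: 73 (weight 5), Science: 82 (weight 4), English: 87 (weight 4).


Numerator = 73×5 + 82×4 + 87×4
= 365 + 328 + 348
= 1041
Total weight = 13
Weighted avg = 1041/13
= 80.08

80.08


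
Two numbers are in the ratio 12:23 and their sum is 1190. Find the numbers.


Let A = 12k, B = 23k.
12k + 23k = 1190
35k = 1190 → k = 1190/35 = 34
A = 12×34 = 408, B = 23×34 = 782
= A = 408, B = 782

A = 408, B = 782


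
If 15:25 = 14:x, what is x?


Cross multiply: 15 × x = 25 × 14
15x = 350
x = 350 / 15
= 23.33

23.33


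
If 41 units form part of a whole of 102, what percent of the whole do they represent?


Percentage = (part / whole) × 100
= (41 / 102) × 100
≈ 40.20%

40.20%


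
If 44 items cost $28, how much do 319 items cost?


Direct proportion: y/x = constant
k = 28/44 ≈ 0.6364
y₂ = k × 319 = 28 × 319 / 44 = 8932/44
= 203.00

203.00


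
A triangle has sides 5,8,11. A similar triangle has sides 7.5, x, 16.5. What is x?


Scale factor = 7.5/5 = 1.5
Missing side = 8 × 1.5
= 12.0

12.0


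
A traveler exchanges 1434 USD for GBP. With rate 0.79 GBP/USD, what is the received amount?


Amount × rate = 1434 × 0.79
= 1132.86 GBP

1132.86 GBP


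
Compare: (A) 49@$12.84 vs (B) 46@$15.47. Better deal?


Deal A: $12.84/49 = $0.2620/unit
Deal B: $15.47/46 = $0.3363/unit
A is cheaper per unit
= Deal A

Deal A


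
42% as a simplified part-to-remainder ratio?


42% means 42 parts out of 100; remainder = 58
Part : remainder = 42:58
GCD = 2
= 21:29

21:29


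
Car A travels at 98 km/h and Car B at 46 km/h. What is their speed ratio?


Ratio = 98:46
GCD = 2
Simplified = 49:23
Time ratio (same distance) = 23:49
Speed ratio = 49:23

49:23


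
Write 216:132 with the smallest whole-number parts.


GCD(216, 132) = 12
216/12 : 132/12
= 18:11

18:11


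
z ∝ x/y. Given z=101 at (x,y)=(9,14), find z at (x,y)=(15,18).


z = k·x/y
Solve for k using the known point: k = z·y/x = 101×14/9 = 1414/9 ≈ 157.1111
Now evaluate at x=15, y=18:
z = k × 15 / 18 = (1414 × 15) / (9 × 18) = 21210/162
≈ 130.9259

130.9259


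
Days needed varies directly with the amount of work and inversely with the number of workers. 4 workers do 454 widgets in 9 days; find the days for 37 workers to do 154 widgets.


Days ∝ work / workers, so d₂ = d₁ × (m₁/m₂) × (w₂/w₁)
Workers factor (inverse): 4/37 ≈ 0.1081
Work factor (direct): 154/454 ≈ 0.3392
d₂ = 9 × 4/37 × 154/454 = (9 × 4 × 154) / (37 × 454) = 5544/16798
≈ 0.33 days

0.33 days


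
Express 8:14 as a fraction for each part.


Total parts = 8 + 14 = 22
First part: 8/22 = 4/11
Second part: 14/22 = 7/11
= 4/11 and 7/11

4/11 and 7/11


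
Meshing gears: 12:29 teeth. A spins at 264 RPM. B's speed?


Gear ratio = 12:29 = 12:29
RPM_B = RPM_A × (teeth_A / teeth_B)
= 264 × (12/29)
= 109.2 RPM

109.2 RPM


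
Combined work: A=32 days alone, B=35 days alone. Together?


Rate of A = 1/32 per day
Rate of B = 1/35 per day
Combined rate = 1/32 + 1/35 = 67/1120 ≈ 0.0598 per day
Days = 1 / combined rate = 1120/67
≈ 16.72 days

16.72 days


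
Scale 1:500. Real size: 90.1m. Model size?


Model size = real / scale
= 90.1 / 500
= 0.1802 m

0.1802 m


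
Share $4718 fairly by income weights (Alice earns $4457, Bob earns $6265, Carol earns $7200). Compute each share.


Total income = 4457 + 6265 + 7200 = $17922
Alice: $4718 × 4457/17922 = $1173.31
Bob: $4718 × 6265/17922 = $1649.27
Carol: $4718 × 7200/17922 = $1895.41
= Alice: $1173.31, Bob: $1649.27, Carol: $1895.41

Alice: $1173.31, Bob: $1649.27, Carol: $1895.41


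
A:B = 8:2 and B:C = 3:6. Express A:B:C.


Match B: multiply A:B by 3 → 24:6
Multiply B:C by 2 → 6:12
Combined: 24:6:12
GCD = 6
= 4:1:2

4:1:2


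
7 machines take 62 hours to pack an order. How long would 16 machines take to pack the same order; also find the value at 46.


Inverse proportion: x × y = constant
k = 7 × 62 = 434
At x=16: k/16 = 27.13
At x=46: k/46 = 9.43
= 27.13 and 9.43

27.13 and 9.43


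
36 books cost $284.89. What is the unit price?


Unit rate = total / quantity
= 284.89 / 36
= $7.91 per unit

$7.91 per unit


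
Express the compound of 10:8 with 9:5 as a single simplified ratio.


Compound ratio = (10×9) : (8×5)
= 90:40
GCD = 10
= 9:4

9:4


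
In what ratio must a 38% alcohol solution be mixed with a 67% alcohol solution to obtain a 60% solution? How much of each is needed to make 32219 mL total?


Let x parts of 38% mix with y parts of 67%.
38x + 67y = 60(x + y)
38x + 67y = 60x + 60y
x(38 - 60) = y(60 - 67)
x/y = (67 - 60)/(60 - 38) = 7/22
Simplify: 7:22
Total parts = 29; one part = 32219/29 = 1111.00 mL
38% solution: 7×1111.00 = 7777.00 mL
67% solution: 22×1111.00 = 24442.00 mL
= ratio 7:22; 7777.00 mL and 24442.00 mL

ratio 7:22; 7777.00 mL and 24442.00 mL


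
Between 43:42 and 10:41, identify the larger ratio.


43/42 = 1.0238
10/41 = 0.2439
1.0238 > 0.2439, so 43:42 is greater
= 43:42

43:42


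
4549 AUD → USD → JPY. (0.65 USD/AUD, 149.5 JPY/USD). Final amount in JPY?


Step 1: 4549 AUD × 0.65 = 2956.85 USD
Step 2: 2956.85 USD × 149.5 = 442049.08 JPY
Implied rate AUD→JPY = 0.65 × 149.5 = 97.1750
= 442049.08 JPY

442049.08 JPY


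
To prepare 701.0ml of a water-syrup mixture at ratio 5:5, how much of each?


Total parts = 5 + 5 = 10
water: 701.0 × 5/10 = 350.5ml
syrup: 701.0 × 5/10 = 350.5ml
= 350.5ml and 350.5ml

350.5ml and 350.5ml


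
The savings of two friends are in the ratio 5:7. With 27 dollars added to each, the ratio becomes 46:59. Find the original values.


Let A = 5k, B = 7k.
(5k + 27) / (7k + 27) = 46/59
Cross-multiply: 59(5k + 27) = 46(7k + 27)
295k + 1593 = 322k + 1242
295k - 322k = 1242 - 1593
-27k = -351
k = -351/-27 = 13
A = 5×13 = 65, B = 7×13 = 91
= A = 65, B = 91

A = 65, B = 91


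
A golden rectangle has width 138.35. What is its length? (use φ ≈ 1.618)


φ = (1 + √5) / 2 ≈ 1.618
Length = width × φ = 138.35 × 1.618 = 223.8503
≈ 223.85

223.85


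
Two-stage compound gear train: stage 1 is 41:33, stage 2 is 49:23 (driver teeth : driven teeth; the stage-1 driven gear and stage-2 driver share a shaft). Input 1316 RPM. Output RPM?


Stage 1: RPM_B = RPM_A × t_A/t_B = 1316 × 41/33 = 53956/33 ≈ 1635.03
B and C share a shaft → RPM_C = RPM_B
Stage 2: RPM_D = RPM_C × t_C/t_D = RPM_A × (t_A×t_C)/(t_B×t_D)
Overall ratio = (41×49)/(33×23) = 2009/759
RPM_D = 1316 × 2009/759 = 2643844/759
≈ 3483.33 RPM

3483.33 RPM


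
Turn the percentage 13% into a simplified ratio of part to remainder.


13% means 13 parts out of 100; remainder = 87
Part : remainder = 13:87
GCD = 1
= 13:87

13:87


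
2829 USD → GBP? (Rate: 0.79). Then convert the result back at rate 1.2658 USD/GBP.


Amount × rate = 2829 × 0.79 = 2234.91 GBP
Round-trip: 2234.91 × 1.2658 = 2828.95 USD
= 2234.91 GBP, then 2828.95 USD

2234.91 GBP, then 2828.95 USD


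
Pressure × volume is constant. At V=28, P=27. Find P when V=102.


Inverse proportion: x × y = constant
k = 28 × 27 = 756
y₂ = k / 102 = 756 / 102
= 7.41

7.41


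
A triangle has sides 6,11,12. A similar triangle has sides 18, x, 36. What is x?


Scale factor = 18/6 = 3
Missing side = 11 × 3
= 33.0

33.0


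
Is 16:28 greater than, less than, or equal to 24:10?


16/28 = 0.5714
24/10 = 2.4000
0.5714 < 2.4000, so 16:28 is less
= less than

less than


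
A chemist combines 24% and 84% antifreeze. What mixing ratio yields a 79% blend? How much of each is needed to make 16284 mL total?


Let x parts of 24% mix with y parts of 84%.
24x + 84y = 79(x + y)
24x + 84y = 79x + 79y
x(24 - 79) = y(79 - 84)
x/y = (84 - 79)/(79 - 24) = 5/55
Simplify: 1:11
Total parts = 12; one part = 16284/12 = 1357.00 mL
24% solution: 1×1357.00 = 1357.00 mL
84% solution: 11×1357.00 = 14927.00 mL
= ratio 1:11; 1357.00 mL and 14927.00 mL

ratio 1:11; 1357.00 mL and 14927.00 mL


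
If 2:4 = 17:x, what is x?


Cross multiply: 2 × x = 4 × 17
2x = 68
x = 68 / 2
= 34.00

34.00


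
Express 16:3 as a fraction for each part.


Total parts = 16 + 3 = 19
First part: 16/19 = 16/19
Second part: 3/19 = 3/19
= 16/19 and 3/19

16/19 and 3/19


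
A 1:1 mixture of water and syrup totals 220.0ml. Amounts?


Total parts = 1 + 1 = 2
water: 220.0 × 1/2 = 110.0ml
syrup: 220.0 × 1/2 = 110.0ml
= 110.0ml and 110.0ml

110.0ml and 110.0ml


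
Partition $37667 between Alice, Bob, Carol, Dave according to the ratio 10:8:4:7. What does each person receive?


Total parts = 10 + 8 + 4 + 7 = 29
Alice: 37667 × 10/29 = 12988.62
Bob: 37667 × 8/29 = 10390.90
Carol: 37667 × 4/29 = 5195.45
Dave: 37667 × 7/29 = 9092.03
= Alice: $12988.62, Bob: $10390.90, Carol: $5195.45, Dave: $9092.03

Alice: $12988.62, Bob: $10390.90, Carol: $5195.45, Dave: $9092.03


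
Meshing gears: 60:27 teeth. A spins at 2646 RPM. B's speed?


Gear ratio = 60:27 = 20:9
RPM_B = RPM_A × (teeth_A / teeth_B)
= 2646 × (60/27)
= 5880.0 RPM

5880.0 RPM


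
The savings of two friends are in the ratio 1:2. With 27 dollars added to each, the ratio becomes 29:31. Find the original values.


Let A = 1k, B = 2k.
(1k + 27) / (2k + 27) = 29/31
Cross-multiply: 31(1k + 27) = 29(2k + 27)
31k + 837 = 58k + 783
31k - 58k = 783 - 837
-27k = -54
k = -54/-27 = 2
A = 1×2 = 2, B = 2×2 = 4
= A = 2, B = 4

A = 2, B = 4


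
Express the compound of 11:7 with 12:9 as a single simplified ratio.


Compound ratio = (11×12) : (7×9)
= 132:63
GCD = 3
= 44:21

44:21


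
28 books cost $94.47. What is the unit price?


Unit rate = total / quantity
= 94.47 / 28
= $3.37 per unit

$3.37 per unit


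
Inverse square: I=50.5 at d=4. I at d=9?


I₁d₁² = I₂d₂²
I₂ = I₁ × (d₁/d₂)²
= 50.5 × (4/9)²
= 50.5 × 16/81
= 808/81
≈ 9.9753

9.9753


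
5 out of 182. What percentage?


Percentage = (part / whole) × 100
= (5 / 182) × 100
≈ 2.75%

2.75%


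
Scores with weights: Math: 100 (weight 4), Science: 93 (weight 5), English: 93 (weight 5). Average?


Numerator = 100×4 + 93×5 + 93×5
= 400 + 465 + 465
= 1330
Total weight = 14
Weighted avg = 1330/14
= 95.00

95.00


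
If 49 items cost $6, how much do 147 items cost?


Direct proportion: y/x = constant
k = 6/49 ≈ 0.1224
y₂ = k × 147 = 6 × 147 / 49 = 882/49
= 18.00

18.00


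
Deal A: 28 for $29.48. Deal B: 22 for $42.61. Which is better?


Deal A: $29.48/28 = $1.0529/unit
Deal B: $42.61/22 = $1.9368/unit
A is cheaper per unit
= Deal A

Deal A


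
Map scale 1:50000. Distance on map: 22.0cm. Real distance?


Real distance = map distance × scale
= 22.0cm × 50000
= 1100000 cm = 11000.0 m
= 11.000 km

11.000 km


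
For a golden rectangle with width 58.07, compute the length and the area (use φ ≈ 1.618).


φ = (1 + √5) / 2 ≈ 1.618
Length = width × φ = 58.07 × 1.618 = 93.95726
≈ 93.96
Area = width × length = 58.07 × 93.95726 = 5456.0980882 ≈ 5456.10
= Length: 93.96, Area: 5456.10

Length: 93.96, Area: 5456.10


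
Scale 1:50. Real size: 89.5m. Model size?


Model size = real / scale
= 89.5 / 50
= 1.7900 m

1.7900 m


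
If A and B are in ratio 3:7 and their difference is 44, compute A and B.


Let A = 3k, B = 7k.
7k - 3k = 44
4k = 44 → k = 44/4 = 11
A = 3×11 = 33, B = 7×11 = 77
= A = 33, B = 77

A = 33, B = 77


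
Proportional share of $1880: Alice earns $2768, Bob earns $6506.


Total income = 2768 + 6506 = $9274
Alice: $1880 × 2768/9274 = $561.12
Bob: $1880 × 6506/9274 = $1318.88
= Alice: $561.12, Bob: $1318.88

Alice: $561.12, Bob: $1318.88


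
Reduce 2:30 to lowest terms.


GCD(2, 30) = 2
2/2 : 30/2
= 1:15

1:15


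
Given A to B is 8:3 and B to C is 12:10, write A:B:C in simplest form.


Match B: multiply A:B by 12 → 96:36
Multiply B:C by 3 → 36:30
Combined: 96:36:30
GCD = 6
= 16:6:5

16:6:5


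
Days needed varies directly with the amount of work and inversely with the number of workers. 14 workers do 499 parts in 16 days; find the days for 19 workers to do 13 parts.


Days ∝ work / workers, so d₂ = d₁ × (m₁/m₂) × (w₂/w₁)
Workers factor (inverse): 14/19 ≈ 0.7368
Work factor (direct): 13/499 ≈ 0.0261
d₂ = 16 × 14/19 × 13/499 = (16 × 14 × 13) / (19 × 499) = 2912/9481
≈ 0.31 days

0.31 days


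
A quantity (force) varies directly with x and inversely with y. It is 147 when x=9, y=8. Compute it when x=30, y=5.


z = k·x/y
Solve for k using the known point: k = z·y/x = 147×8/9 = 1176/9 ≈ 130.6667
Now evaluate at x=30, y=5:
z = k × 30 / 5 = (1176 × 30) / (9 × 5) = 35280/45
= 784.0000

784.0000


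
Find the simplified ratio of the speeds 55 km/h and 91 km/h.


Ratio = 55:91
GCD = 1
Simplified = 55:91
Time ratio (same distance) = 91:55
Speed ratio = 55:91

55:91


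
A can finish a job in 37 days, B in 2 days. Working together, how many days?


Rate of A = 1/37 per day
Rate of B = 1/2 per day
Combined rate = 1/37 + 1/2 = 39/74 ≈ 0.5270 per day
Days = 1 / combined rate = 74/39
≈ 1.90 days

1.90 days


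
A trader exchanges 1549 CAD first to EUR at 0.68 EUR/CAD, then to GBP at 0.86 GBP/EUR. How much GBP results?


Step 1: 1549 CAD × 0.68 = 1053.32 EUR
Step 2: 1053.32 EUR × 0.86 = 905.86 GBP
Implied rate CAD→GBP = 0.68 × 0.86 = 0.5848
= 905.86 GBP

905.86 GBP


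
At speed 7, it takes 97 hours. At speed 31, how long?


Inverse proportion: x × y = constant
k = 7 × 97 = 679
y₂ = k / 31 = 679 / 31
= 21.90

21.90


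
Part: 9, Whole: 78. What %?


Percentage = (part / whole) × 100
= (9 / 78) × 100
≈ 11.54%

11.54%


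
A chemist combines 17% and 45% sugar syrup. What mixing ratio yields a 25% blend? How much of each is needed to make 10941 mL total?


Let x parts of 17% mix with y parts of 45%.
17x + 45y = 25(x + y)
17x + 45y = 25x + 25y
x(17 - 25) = y(25 - 45)
x/y = (45 - 25)/(25 - 17) = 20/8
Simplify: 5:2
Total parts = 7; one part = 10941/7 = 1563.00 mL
17% solution: 5×1563.00 = 7815.00 mL
45% solution: 2×1563.00 = 3126.00 mL
= ratio 5:2; 7815.00 mL and 3126.00 mL

ratio 5:2; 7815.00 mL and 3126.00 mL


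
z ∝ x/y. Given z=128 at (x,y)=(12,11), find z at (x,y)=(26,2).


z = k·x/y
Solve for k using the known point: k = z·y/x = 128×11/12 = 1408/12 ≈ 117.3333
Now evaluate at x=26, y=2:
z = k × 26 / 2 = (1408 × 26) / (12 × 2) = 36608/24
≈ 1525.3333

1525.3333


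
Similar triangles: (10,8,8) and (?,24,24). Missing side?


Scale factor = 24/8 = 3
Missing side = 10 × 3
= 30.0

30.0


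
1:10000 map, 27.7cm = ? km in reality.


Real distance = map distance × scale
= 27.7cm × 10000
= 277000 cm = 2770.0 m
= 2.770 km

2.770 km


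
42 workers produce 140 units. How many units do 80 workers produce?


Direct proportion: y/x = constant
k = 140/42 ≈ 3.3333
y₂ = k × 80 = 140 × 80 / 42 = 11200/42
≈ 266.67

266.67


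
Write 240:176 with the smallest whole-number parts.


GCD(240, 176) = 16
240/16 : 176/16
= 15:11

15:11


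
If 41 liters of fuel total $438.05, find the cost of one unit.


Unit rate = total / quantity
= 438.05 / 41
= $10.68 per unit

$10.68 per unit


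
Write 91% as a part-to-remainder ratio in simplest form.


91% means 91 parts out of 100; remainder = 9
Part : remainder = 91:9
GCD = 1
= 91:9

91:9


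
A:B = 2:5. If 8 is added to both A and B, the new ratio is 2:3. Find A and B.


Let A = 2k, B = 5k.
(2k + 8) / (5k + 8) = 2/3
Cross-multiply: 3(2k + 8) = 2(5k + 8)
6k + 24 = 10k + 16
6k - 10k = 16 - 24
-4k = -8
k = -8/-4 = 2
A = 2×2 = 4, B = 5×2 = 10
= A = 4, B = 10

A = 4, B = 10


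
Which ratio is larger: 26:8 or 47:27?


26/8 = 3.2500
47/27 = 1.7407
3.2500 > 1.7407, so 26:8 is greater
= 26:8

26:8


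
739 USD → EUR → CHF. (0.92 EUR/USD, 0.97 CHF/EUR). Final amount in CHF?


Step 1: 739 USD × 0.92 = 679.88 EUR
Step 2: 679.88 EUR × 0.97 = 659.48 CHF
Implied rate USD→CHF = 0.92 × 0.97 = 0.8924
= 659.48 CHF

659.48 CHF


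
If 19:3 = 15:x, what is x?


Cross multiply: 19 × x = 3 × 15
19x = 45
x = 45 / 19
= 2.37

2.37


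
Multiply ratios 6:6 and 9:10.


Compound ratio = (6×9) : (6×10)
= 54:60
GCD = 6
= 9:10

9:10


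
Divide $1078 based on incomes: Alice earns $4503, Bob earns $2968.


Total income = 4503 + 2968 = $7471
Alice: $1078 × 4503/7471 = $649.74
Bob: $1078 × 2968/7471 = $428.26
= Alice: $649.74, Bob: $428.26

Alice: $649.74, Bob: $428.26


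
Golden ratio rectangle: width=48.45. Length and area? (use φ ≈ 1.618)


φ = (1 + √5) / 2 ≈ 1.618
Length = width × φ = 48.45 × 1.618 = 78.3921
≈ 78.39
Area = width × length = 48.45 × 78.3921 = 3798.097245 ≈ 3798.10
= Length: 78.39, Area: 3798.10

Length: 78.39, Area: 3798.10


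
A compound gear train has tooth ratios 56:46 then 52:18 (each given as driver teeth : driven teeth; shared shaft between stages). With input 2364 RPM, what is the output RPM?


Stage 1: RPM_B = RPM_A × t_A/t_B = 2364 × 56/46 = 132384/46 ≈ 2877.91
B and C share a shaft → RPM_C = RPM_B
Stage 2: RPM_D = RPM_C × t_C/t_D = RPM_A × (t_A×t_C)/(t_B×t_D)
Overall ratio = (56×52)/(46×18) = 2912/828
RPM_D = 2364 × 2912/828 = 6883968/828
≈ 8313.97 RPM

8313.97 RPM


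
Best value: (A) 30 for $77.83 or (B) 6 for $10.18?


Deal A: $77.83/30 = $2.5943/unit
Deal B: $10.18/6 = $1.6967/unit
B is cheaper per unit
= Deal B

Deal B


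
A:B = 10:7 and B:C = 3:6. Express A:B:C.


Match B: multiply A:B by 3 → 30:21
Multiply B:C by 7 → 21:42
Combined: 30:21:42
GCD = 3
= 10:7:14

10:7:14


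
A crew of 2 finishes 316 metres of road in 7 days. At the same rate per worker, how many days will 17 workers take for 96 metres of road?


Days ∝ work / workers, so d₂ = d₁ × (m₁/m₂) × (w₂/w₁)
Workers factor (inverse): 2/17 ≈ 0.1176
Work factor (direct): 96/316 ≈ 0.3038
d₂ = 7 × 2/17 × 96/316 = (7 × 2 × 96) / (17 × 316) = 1344/5372
≈ 0.25 days

0.25 days


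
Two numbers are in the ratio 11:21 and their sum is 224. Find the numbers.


Let A = 11k, B = 21k.
11k + 21k = 224
32k = 224 → k = 224/32 = 7
A = 11×7 = 77, B = 21×7 = 147
= A = 77, B = 147

A = 77, B = 147


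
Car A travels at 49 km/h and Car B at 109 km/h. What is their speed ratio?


Ratio = 49:109
GCD = 1
Simplified = 49:109
Time ratio (same distance) = 109:49
Speed ratio = 49:109

49:109


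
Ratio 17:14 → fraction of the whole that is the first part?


Total parts = 17 + 14 = 31
First part: 17/31 = 17/31
= 17/31

17/31


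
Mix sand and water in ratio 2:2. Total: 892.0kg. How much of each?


Total parts = 2 + 2 = 4
sand: 892.0 × 2/4 = 446.0kg
water: 892.0 × 2/4 = 446.0kg
= 446.0kg and 446.0kg

446.0kg and 446.0kg


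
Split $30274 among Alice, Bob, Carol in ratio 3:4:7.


Total parts = 3 + 4 + 7 = 14
Alice: 30274 × 3/14 = 6487.29
Bob: 30274 × 4/14 = 8649.71
Carol: 30274 × 7/14 = 15137.00
= Alice: $6487.29, Bob: $8649.71, Carol: $15137.00

Alice: $6487.29, Bob: $8649.71, Carol: $15137.00


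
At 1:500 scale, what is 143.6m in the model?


Model size = real / scale
= 143.6 / 500
= 0.2872 m

0.2872 m


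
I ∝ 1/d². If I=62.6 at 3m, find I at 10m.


I₁d₁² = I₂d₂²
I₂ = I₁ × (d₁/d₂)²
= 62.6 × (3/10)²
= 62.6 × 9/100
= 563.4/100
= 5.6340

5.6340


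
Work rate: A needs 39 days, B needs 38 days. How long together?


Rate of A = 1/39 per day
Rate of B = 1/38 per day
Combined rate = 1/39 + 1/38 = 77/1482 ≈ 0.0520 per day
Days = 1 / combined rate = 1482/77
≈ 19.25 days

19.25 days


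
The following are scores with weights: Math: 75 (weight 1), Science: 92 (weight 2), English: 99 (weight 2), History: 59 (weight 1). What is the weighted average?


Numerator = 75×1 + 92×2 + 99×2 + 59×1
= 75 + 184 + 198 + 59
= 516
Total weight = 6
Weighted avg = 516/6
= 86.00

86.00


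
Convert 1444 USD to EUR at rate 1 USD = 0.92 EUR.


Amount × rate = 1444 × 0.92
= 1328.48 EUR

1328.48 EUR


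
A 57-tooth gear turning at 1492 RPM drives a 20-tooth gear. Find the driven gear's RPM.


Gear ratio = 57:20 = 57:20
RPM_B = RPM_A × (teeth_A / teeth_B)
= 1492 × (57/20)
= 4252.2 RPM

4252.2 RPM


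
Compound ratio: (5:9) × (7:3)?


Compound ratio = (5×7) : (9×3)
= 35:27
GCD = 1
= 35:27

35:27


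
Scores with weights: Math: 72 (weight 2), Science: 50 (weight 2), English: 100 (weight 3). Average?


Numerator = 72×2 + 50×2 + 100×3
= 144 + 100 + 300
= 544
Total weight = 7
Weighted avg = 544/7
= 77.71

77.71


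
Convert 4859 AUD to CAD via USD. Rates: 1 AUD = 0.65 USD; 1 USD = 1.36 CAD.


Step 1: 4859 AUD × 0.65 = 3158.35 USD
Step 2: 3158.35 USD × 1.36 = 4295.36 CAD
Implied rate AUD→CAD = 0.65 × 1.36 = 0.8840
= 4295.36 CAD

4295.36 CAD


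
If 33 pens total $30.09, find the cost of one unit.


Unit rate = total / quantity
= 30.09 / 33
= $0.91 per unit

$0.91 per unit


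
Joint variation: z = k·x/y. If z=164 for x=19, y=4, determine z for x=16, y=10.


z = k·x/y
Solve for k using the known point: k = z·y/x = 164×4/19 = 656/19 ≈ 34.5263
Now evaluate at x=16, y=10:
z = k × 16 / 10 = (656 × 16) / (19 × 10) = 10496/190
≈ 55.2421

55.2421


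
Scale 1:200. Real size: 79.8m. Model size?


Model size = real / scale
= 79.8 / 200
= 0.3990 m

0.3990 m


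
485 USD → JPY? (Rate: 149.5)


Amount × rate = 485 × 149.5
= 72507.50 JPY

72507.50 JPY


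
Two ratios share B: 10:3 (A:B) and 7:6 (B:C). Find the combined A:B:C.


Match B: multiply A:B by 7 → 70:21
Multiply B:C by 3 → 21:18
Combined: 70:21:18
GCD = 1
= 70:21:18

70:21:18


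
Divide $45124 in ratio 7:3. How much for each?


Total parts = 7 + 3 = 10
Part 1: 45124 × 7/10 = 31586.80
Part 2: 45124 × 3/10 = 13537.20
= Part 1: $31586.80, Part 2: $13537.20

Part 1: $31586.80, Part 2: $13537.20


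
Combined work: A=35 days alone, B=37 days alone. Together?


Rate of A = 1/35 per day
Rate of B = 1/37 per day
Combined rate = 1/35 + 1/37 = 72/1295 ≈ 0.0556 per day
Days = 1 / combined rate = 1295/72
≈ 17.99 days

17.99 days


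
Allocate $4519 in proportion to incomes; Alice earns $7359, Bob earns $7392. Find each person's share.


Total income = 7359 + 7392 = $14751
Alice: $4519 × 7359/14751 = $2254.45
Bob: $4519 × 7392/14751 = $2264.55
= Alice: $2254.45, Bob: $2264.55

Alice: $2254.45, Bob: $2264.55


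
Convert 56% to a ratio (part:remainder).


56% means 56 parts out of 100; remainder = 44
Part : remainder = 56:44
GCD = 4
= 14:11

14:11


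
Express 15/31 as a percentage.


Percentage = (part / whole) × 100
= (15 / 31) × 100
≈ 48.39%

48.39%


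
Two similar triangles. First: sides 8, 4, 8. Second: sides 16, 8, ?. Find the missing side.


Scale factor = 16/8 = 2
Missing side = 8 × 2
= 16.0

16.0


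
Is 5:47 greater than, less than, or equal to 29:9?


5/47 = 0.1064
29/9 = 3.2222
0.1064 < 3.2222, so 5:47 is less
= less than

less than


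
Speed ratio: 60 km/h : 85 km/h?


Ratio = 60:85
GCD = 5
Simplified = 12:17
Time ratio (same distance) = 17:12
Speed ratio = 12:17

12:17


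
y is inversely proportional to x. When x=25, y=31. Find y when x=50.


Inverse proportion: x × y = constant
k = 25 × 31 = 775
y₂ = k / 50 = 775 / 50
= 15.50

15.50


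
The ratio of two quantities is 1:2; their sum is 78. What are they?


Let A = 1k, B = 2k.
1k + 2k = 78
3k = 78 → k = 78/3 = 26
A = 1×26 = 26, B = 2×26 = 52
= A = 26, B = 52

A = 26, B = 52


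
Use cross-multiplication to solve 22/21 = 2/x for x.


Cross multiply: 22 × x = 21 × 2
22x = 42
x = 42 / 22
= 1.91

1.91


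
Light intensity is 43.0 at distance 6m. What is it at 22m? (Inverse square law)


I₁d₁² = I₂d₂²
I₂ = I₁ × (d₁/d₂)²
= 43.0 × (6/22)²
= 43.0 × 36/484
= 1548/484
≈ 3.1983

3.1983


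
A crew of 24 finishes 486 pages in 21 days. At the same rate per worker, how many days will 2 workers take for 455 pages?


Days ∝ work / workers, so d₂ = d₁ × (m₁/m₂) × (w₂/w₁)
Workers factor (inverse): 24/2 = 12.0000
Work factor (direct): 455/486 ≈ 0.9362
d₂ = 21 × 24/2 × 455/486 = (21 × 24 × 455) / (2 × 486) = 229320/972
≈ 235.93 days

235.93 days


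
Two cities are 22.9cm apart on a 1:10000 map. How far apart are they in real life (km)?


Real distance = map distance × scale
= 22.9cm × 10000
= 229000 cm = 2290.0 m
= 2.290 km

2.290 km


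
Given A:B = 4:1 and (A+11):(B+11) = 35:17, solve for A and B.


Let A = 4k, B = 1k.
(4k + 11) / (1k + 11) = 35/17
Cross-multiply: 17(4k + 11) = 35(1k + 11)
68k + 187 = 35k + 385
68k - 35k = 385 - 187
33k = 198
k = 198/33 = 6
A = 4×6 = 24, B = 1×6 = 6
= A = 24, B = 6

A = 24, B = 6


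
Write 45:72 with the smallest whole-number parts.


GCD(45, 72) = 9
45/9 : 72/9
= 5:8

5:8


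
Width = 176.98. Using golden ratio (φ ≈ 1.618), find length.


φ = (1 + √5) / 2 ≈ 1.618
Length = width × φ = 176.98 × 1.618 = 286.35364
≈ 286.35

286.35


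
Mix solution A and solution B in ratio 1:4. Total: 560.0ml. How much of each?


Total parts = 1 + 4 = 5
solution A: 560.0 × 1/5 = 112.0ml
solution B: 560.0 × 4/5 = 448.0ml
= 112.0ml and 448.0ml

112.0ml and 448.0ml


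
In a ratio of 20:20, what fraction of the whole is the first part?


Total parts = 20 + 20 = 40
First part: 20/40 = 1/2
= 1/2

1/2


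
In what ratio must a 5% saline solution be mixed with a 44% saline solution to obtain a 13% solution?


Let x parts of 5% mix with y parts of 44%.
5x + 44y = 13(x + y)
5x + 44y = 13x + 13y
x(5 - 13) = y(13 - 44)
x/y = (44 - 13)/(13 - 5) = 31/8
Simplify: 31:8
= 31:8

31:8


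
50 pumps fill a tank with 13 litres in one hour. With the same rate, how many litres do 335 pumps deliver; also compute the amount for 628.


Direct proportion: y/x = constant
k = 13/50 = 0.2600
y at x=335: k × 335 = 13 × 335 / 50 = 4355/50 = 87.10
y at x=628: k × 628 = 13 × 628 / 50 = 8164/50 = 163.28
= 87.10 and 163.28

87.10 and 163.28


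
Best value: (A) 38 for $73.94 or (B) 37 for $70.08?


Deal A: $73.94/38 = $1.9458/unit
Deal B: $70.08/37 = $1.8941/unit
B is cheaper per unit
= Deal B

Deal B


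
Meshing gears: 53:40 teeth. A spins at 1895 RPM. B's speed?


Gear ratio = 53:40 = 53:40
RPM_B = RPM_A × (teeth_A / teeth_B)
= 1895 × (53/40)
= 2510.9 RPM

2510.9 RPM


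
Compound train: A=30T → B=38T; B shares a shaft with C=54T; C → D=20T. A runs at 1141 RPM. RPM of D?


Stage 1: RPM_B = RPM_A × t_A/t_B = 1141 × 30/38 = 34230/38 ≈ 900.79
B and C share a shaft → RPM_C = RPM_B
Stage 2: RPM_D = RPM_C × t_C/t_D = RPM_A × (t_A×t_C)/(t_B×t_D)
Overall ratio = (30×54)/(38×20) = 1620/760
RPM_D = 1141 × 1620/760 = 1848420/760
≈ 2432.13 RPM

2432.13 RPM


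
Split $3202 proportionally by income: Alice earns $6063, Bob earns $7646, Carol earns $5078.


Total income = 6063 + 7646 + 5078 = $18787
Alice: $3202 × 6063/18787 = $1033.36
Bob: $3202 × 7646/18787 = $1303.16
Carol: $3202 × 5078/18787 = $865.48
= Alice: $1033.36, Bob: $1303.16, Carol: $865.48

Alice: $1033.36, Bob: $1303.16, Carol: $865.48


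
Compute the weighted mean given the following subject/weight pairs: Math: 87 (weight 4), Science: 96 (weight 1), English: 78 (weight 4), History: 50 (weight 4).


Numerator = 87×4 + 96×1 + 78×4 + 50×4
= 348 + 96 + 312 + 200
= 956
Total weight = 13
Weighted avg = 956/13
= 73.54

73.54


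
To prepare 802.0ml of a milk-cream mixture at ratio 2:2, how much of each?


Total parts = 2 + 2 = 4
milk: 802.0 × 2/4 = 401.0ml
cream: 802.0 × 2/4 = 401.0ml
= 401.0ml and 401.0ml

401.0ml and 401.0ml


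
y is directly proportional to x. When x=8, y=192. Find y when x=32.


Direct proportion: y/x = constant
k = 192/8 = 24.0000
y₂ = k × 32 = 192 × 32 / 8 = 6144/8
= 768.00

768.00


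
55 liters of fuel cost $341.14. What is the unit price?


Unit rate = total / quantity
= 341.14 / 55
= $6.20 per unit

$6.20 per unit


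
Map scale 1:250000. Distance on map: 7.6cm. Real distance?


Real distance = map distance × scale
= 7.6cm × 250000
= 1900000 cm = 19000.0 m
= 19.000 km

19.000 km


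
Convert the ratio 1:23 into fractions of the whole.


Total parts = 1 + 23 = 24
First part: 1/24 = 1/24
Second part: 23/24 = 23/24
= 1/24 and 23/24

1/24 and 23/24


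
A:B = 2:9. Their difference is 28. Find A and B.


Let A = 2k, B = 9k.
9k - 2k = 28
7k = 28 → k = 28/7 = 4
A = 2×4 = 8, B = 9×4 = 36
= A = 8, B = 36

A = 8, B = 36


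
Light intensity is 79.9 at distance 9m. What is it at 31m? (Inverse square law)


I₁d₁² = I₂d₂²
I₂ = I₁ × (d₁/d₂)²
= 79.9 × (9/31)²
= 79.9 × 81/961
= 6471.9/961
≈ 6.7345

6.7345


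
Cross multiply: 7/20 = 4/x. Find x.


Cross multiply: 7 × x = 20 × 4
7x = 80
x = 80 / 7
= 11.43

11.43


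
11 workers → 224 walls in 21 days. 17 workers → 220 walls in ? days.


Days ∝ work / workers, so d₂ = d₁ × (m₁/m₂) × (w₂/w₁)
Workers factor (inverse): 11/17 ≈ 0.6471
Work factor (direct): 220/224 ≈ 0.9821
d₂ = 21 × 11/17 × 220/224 = (21 × 11 × 220) / (17 × 224) = 50820/3808
≈ 13.35 days

13.35 days


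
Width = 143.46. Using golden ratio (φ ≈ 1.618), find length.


φ = (1 + √5) / 2 ≈ 1.618
Length = width × φ = 143.46 × 1.618 = 232.11828
≈ 232.12

232.12


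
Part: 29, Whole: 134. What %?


Percentage = (part / whole) × 100
= (29 / 134) × 100
≈ 21.64%

21.64%


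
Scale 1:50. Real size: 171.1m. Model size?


Model size = real / scale
= 171.1 / 50
= 3.4220 m

3.4220 m


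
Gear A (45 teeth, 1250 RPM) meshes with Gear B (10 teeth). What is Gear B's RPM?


Gear ratio = 45:10 = 9:2
RPM_B = RPM_A × (teeth_A / teeth_B)
= 1250 × (45/10)
= 5625.0 RPM

5625.0 RPM


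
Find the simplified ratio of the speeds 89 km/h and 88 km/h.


Ratio = 89:88
GCD = 1
Simplified = 89:88
Time ratio (same distance) = 88:89
Speed ratio = 89:88

89:88


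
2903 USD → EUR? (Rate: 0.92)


Amount × rate = 2903 × 0.92
= 2670.76 EUR

2670.76 EUR


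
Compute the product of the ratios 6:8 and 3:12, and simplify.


Compound ratio = (6×3) : (8×12)
= 18:96
GCD = 6
= 3:16

3:16


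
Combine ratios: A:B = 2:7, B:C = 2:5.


Match B: multiply A:B by 2 → 4:14
Multiply B:C by 7 → 14:35
Combined: 4:14:35
GCD = 1
= 4:14:35

4:14:35


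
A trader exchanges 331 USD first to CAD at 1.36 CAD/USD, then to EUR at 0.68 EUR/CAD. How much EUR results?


Step 1: 331 USD × 1.36 = 450.16 CAD
Step 2: 450.16 CAD × 0.68 = 306.11 EUR
Implied rate USD→EUR = 1.36 × 0.68 = 0.9248
= 306.11 EUR

306.11 EUR


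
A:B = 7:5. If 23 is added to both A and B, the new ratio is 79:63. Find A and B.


Let A = 7k, B = 5k.
(7k + 23) / (5k + 23) = 79/63
Cross-multiply: 63(7k + 23) = 79(5k + 23)
441k + 1449 = 395k + 1817
441k - 395k = 1817 - 1449
46k = 368
k = 368/46 = 8
A = 7×8 = 56, B = 5×8 = 40
= A = 56, B = 40

A = 56, B = 40


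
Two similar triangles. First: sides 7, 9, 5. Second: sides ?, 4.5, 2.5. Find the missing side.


Scale factor = 4.5/9 = 0.5
Missing side = 7 × 0.5
= 3.5

3.5


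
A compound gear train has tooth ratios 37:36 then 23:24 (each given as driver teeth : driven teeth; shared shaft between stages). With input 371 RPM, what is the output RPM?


Stage 1: RPM_B = RPM_A × t_A/t_B = 371 × 37/36 = 13727/36 ≈ 381.31
B and C share a shaft → RPM_C = RPM_B
Stage 2: RPM_D = RPM_C × t_C/t_D = RPM_A × (t_A×t_C)/(t_B×t_D)
Overall ratio = (37×23)/(36×24) = 851/864
RPM_D = 371 × 851/864 = 315721/864
≈ 365.42 RPM

365.42 RPM


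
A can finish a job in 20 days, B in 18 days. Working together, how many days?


Rate of A = 1/20 per day
Rate of B = 1/18 per day
Combined rate = 1/20 + 1/18 = 38/360 ≈ 0.1056 per day
Days = 1 / combined rate = 360/38
≈ 9.47 days

9.47 days


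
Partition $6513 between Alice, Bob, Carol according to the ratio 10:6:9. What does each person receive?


Total parts = 10 + 6 + 9 = 25
Alice: 6513 × 10/25 = 2605.20
Bob: 6513 × 6/25 = 1563.12
Carol: 6513 × 9/25 = 2344.68
= Alice: $2605.20, Bob: $1563.12, Carol: $2344.68

Alice: $2605.20, Bob: $1563.12, Carol: $2344.68


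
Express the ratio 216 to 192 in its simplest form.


GCD(216, 192) = 24
216/24 : 192/24
= 9:8

9:8


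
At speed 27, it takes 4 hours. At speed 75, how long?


Inverse proportion: x × y = constant
k = 27 × 4 = 108
y₂ = k / 75 = 108 / 75
= 1.44

1.44


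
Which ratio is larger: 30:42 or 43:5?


30/42 = 0.7143
43/5 = 8.6000
0.7143 < 8.6000, so 30:42 is less
= 43:5

43:5


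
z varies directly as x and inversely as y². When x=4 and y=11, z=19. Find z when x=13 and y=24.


z = k·x/y²
Solve for k using the known point: k = z·y²/x = 19×121/4 = 2299/4 = 574.7500
Now evaluate at x=13, y=24:
z = k × 13 / 576 = (2299 × 13) / (4 × 576) = 29887/2304
≈ 12.9718

12.9718


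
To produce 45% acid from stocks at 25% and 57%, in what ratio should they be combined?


Let x parts of 25% mix with y parts of 57%.
25x + 57y = 45(x + y)
25x + 57y = 45x + 45y
x(25 - 45) = y(45 - 57)
x/y = (57 - 45)/(45 - 25) = 12/20
Simplify: 3:5
= 3:5

3:5


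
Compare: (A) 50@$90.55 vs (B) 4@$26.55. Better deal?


Deal A: $90.55/50 = $1.8110/unit
Deal B: $26.55/4 = $6.6375/unit
A is cheaper per unit
= Deal A

Deal A


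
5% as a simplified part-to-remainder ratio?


5% means 5 parts out of 100; remainder = 95
Part : remainder = 5:95
GCD = 5
= 1:19

1:19


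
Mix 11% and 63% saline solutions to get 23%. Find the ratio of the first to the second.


Let x parts of 11% mix with y parts of 63%.
11x + 63y = 23(x + y)
11x + 63y = 23x + 23y
x(11 - 23) = y(23 - 63)
x/y = (63 - 23)/(23 - 11) = 40/12
Simplify: 10:3
= 10:3

10:3


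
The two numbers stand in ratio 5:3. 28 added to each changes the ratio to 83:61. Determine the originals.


Let A = 5k, B = 3k.
(5k + 28) / (3k + 28) = 83/61
Cross-multiply: 61(5k + 28) = 83(3k + 28)
305k + 1708 = 249k + 2324
305k - 249k = 2324 - 1708
56k = 616
k = 616/56 = 11
A = 5×11 = 55, B = 3×11 = 33
= A = 55, B = 33

A = 55, B = 33


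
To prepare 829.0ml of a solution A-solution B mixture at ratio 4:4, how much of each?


Total parts = 4 + 4 = 8
solution A: 829.0 × 4/8 = 414.5ml
solution B: 829.0 × 4/8 = 414.5ml
= 414.5ml and 414.5ml

414.5ml and 414.5ml


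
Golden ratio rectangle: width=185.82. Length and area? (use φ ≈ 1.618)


φ = (1 + √5) / 2 ≈ 1.618
Length = width × φ = 185.82 × 1.618 = 300.65676
≈ 300.66
Area = width × length = 185.82 × 300.65676 = 55868.0391432 ≈ 55868.04
= Length: 300.66, Area: 55868.04

Length: 300.66, Area: 55868.04


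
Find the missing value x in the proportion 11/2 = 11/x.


Cross multiply: 11 × x = 2 × 11
11x = 22
x = 22 / 11
= 2.00

2.00


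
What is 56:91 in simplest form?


GCD(56, 91) = 7
56/7 : 91/7
= 8:13

8:13


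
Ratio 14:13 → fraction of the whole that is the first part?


Total parts = 14 + 13 = 27
First part: 14/27 = 14/27
= 14/27

14/27


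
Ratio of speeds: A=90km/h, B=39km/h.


Ratio = 90:39
GCD = 3
Simplified = 30:13
Time ratio (same distance) = 13:30
Speed ratio = 30:13

30:13


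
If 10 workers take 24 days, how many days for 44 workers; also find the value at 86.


Inverse proportion: x × y = constant
k = 10 × 24 = 240
At x=44: k/44 = 5.45
At x=86: k/86 = 2.79
= 5.45 and 2.79

5.45 and 2.79


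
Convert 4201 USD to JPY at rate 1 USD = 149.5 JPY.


Amount × rate = 4201 × 149.5
= 628049.50 JPY

628049.50 JPY


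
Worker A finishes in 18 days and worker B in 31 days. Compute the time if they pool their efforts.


Rate of A = 1/18 per day
Rate of B = 1/31 per day
Combined rate = 1/18 + 1/31 = 49/558 ≈ 0.0878 per day
Days = 1 / combined rate = 558/49
≈ 11.39 days

11.39 days


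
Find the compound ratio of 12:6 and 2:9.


Compound ratio = (12×2) : (6×9)
= 24:54
GCD = 6
= 4:9

4:9


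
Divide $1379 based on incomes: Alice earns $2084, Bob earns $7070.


Total income = 2084 + 7070 = $9154
Alice: $1379 × 2084/9154 = $313.94
Bob: $1379 × 7070/9154 = $1065.06
= Alice: $313.94, Bob: $1065.06

Alice: $313.94, Bob: $1065.06


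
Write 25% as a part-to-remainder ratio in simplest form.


25% means 25 parts out of 100; remainder = 75
Part : remainder = 25:75
GCD = 25
= 1:3

1:3


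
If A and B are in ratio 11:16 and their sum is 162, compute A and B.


Let A = 11k, B = 16k.
11k + 16k = 162
27k = 162 → k = 162/27 = 6
A = 11×6 = 66, B = 16×6 = 96
= A = 66, B = 96

A = 66, B = 96


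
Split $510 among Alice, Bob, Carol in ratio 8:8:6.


Total parts = 8 + 8 + 6 = 22
Alice: 510 × 8/22 = 185.45
Bob: 510 × 8/22 = 185.45
Carol: 510 × 6/22 = 139.09
= Alice: $185.45, Bob: $185.45, Carol: $139.09

Alice: $185.45, Bob: $185.45, Carol: $139.09


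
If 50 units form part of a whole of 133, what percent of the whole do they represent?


Percentage = (part / whole) × 100
= (50 / 133) × 100
≈ 37.59%

37.59%


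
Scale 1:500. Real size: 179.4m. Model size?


Model size = real / scale
= 179.4 / 500
= 0.3588 m

0.3588 m


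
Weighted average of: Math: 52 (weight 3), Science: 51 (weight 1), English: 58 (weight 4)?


Numerator = 52×3 + 51×1 + 58×4
= 156 + 51 + 232
= 439
Total weight = 8
Weighted avg = 439/8
= 54.88

54.88


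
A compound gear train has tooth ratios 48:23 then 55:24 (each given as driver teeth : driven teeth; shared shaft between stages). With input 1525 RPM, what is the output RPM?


Stage 1: RPM_B = RPM_A × t_A/t_B = 1525 × 48/23 = 73200/23 ≈ 3182.61
B and C share a shaft → RPM_C = RPM_B
Stage 2: RPM_D = RPM_C × t_C/t_D = RPM_A × (t_A×t_C)/(t_B×t_D)
Overall ratio = (48×55)/(23×24) = 2640/552
RPM_D = 1525 × 2640/552 = 4026000/552
≈ 7293.48 RPM

7293.48 RPM
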